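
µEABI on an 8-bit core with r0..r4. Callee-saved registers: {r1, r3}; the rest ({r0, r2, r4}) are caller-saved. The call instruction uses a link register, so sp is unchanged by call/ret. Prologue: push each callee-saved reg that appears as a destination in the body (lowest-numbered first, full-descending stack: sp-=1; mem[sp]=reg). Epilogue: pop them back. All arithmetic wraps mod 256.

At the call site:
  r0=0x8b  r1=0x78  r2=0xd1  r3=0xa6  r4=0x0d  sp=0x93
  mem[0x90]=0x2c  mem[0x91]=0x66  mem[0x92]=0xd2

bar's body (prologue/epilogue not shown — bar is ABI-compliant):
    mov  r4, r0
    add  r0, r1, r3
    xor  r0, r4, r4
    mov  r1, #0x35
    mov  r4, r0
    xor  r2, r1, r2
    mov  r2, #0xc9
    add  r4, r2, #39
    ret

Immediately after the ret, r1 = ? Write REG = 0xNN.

REG = 0x78

prologue: push r1 → mem[0x92]=0x78, sp=0x92
body[0] mov  r4, r0 → r4=0x8b
body[1] add  r0, r1, r3 → r0=0x1e
body[2] xor  r0, r4, r4 → r0=0x00
body[3] mov  r1, #0x35 → r1=0x35
body[4] mov  r4, r0 → r4=0x00
body[5] xor  r2, r1, r2 → r2=0xe4
body[6] mov  r2, #0xc9 → r2=0xc9
body[7] add  r4, r2, #39 → r4=0xf0
epilogue: pop r1=0x78, sp=0x93
r1 is callee-saved → restored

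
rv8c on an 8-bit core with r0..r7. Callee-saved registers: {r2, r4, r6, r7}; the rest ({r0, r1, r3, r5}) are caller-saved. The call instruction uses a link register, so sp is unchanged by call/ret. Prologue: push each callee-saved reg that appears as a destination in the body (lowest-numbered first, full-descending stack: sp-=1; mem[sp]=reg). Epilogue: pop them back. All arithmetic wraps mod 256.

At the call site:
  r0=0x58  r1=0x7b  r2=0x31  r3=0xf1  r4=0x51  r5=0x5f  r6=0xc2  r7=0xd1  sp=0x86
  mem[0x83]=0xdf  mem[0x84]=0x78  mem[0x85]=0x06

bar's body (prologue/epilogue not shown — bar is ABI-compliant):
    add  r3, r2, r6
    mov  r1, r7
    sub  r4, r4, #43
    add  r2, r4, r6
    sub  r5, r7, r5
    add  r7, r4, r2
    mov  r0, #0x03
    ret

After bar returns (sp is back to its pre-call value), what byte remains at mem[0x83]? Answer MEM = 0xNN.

MEM = 0xd1

prologue: push r2 -> mem[0x85]=0x31, sp=0x85
prologue: push r4 -> mem[0x84]=0x51, sp=0x84
prologue: push r7 -> mem[0x83]=0xd1, sp=0x83
body[0] add  r3, r2, r6 -> r3=0xf3
body[1] mov  r1, r7 -> r1=0xd1
body[2] sub  r4, r4, #43 -> r4=0x26
body[3] add  r2, r4, r6 -> r2=0xe8
body[4] sub  r5, r7, r5 -> r5=0x72
body[5] add  r7, r4, r2 -> r7=0x0e
body[6] mov  r0, #0x03 -> r0=0x03
epilogue: pop r7=0xd1, sp=0x84
epilogue: pop r4=0x51, sp=0x85
epilogue: pop r2=0x31, sp=0x86
prologue pushed ['r2', 'r4', 'r7'] at ['0x85', '0x84', '0x83']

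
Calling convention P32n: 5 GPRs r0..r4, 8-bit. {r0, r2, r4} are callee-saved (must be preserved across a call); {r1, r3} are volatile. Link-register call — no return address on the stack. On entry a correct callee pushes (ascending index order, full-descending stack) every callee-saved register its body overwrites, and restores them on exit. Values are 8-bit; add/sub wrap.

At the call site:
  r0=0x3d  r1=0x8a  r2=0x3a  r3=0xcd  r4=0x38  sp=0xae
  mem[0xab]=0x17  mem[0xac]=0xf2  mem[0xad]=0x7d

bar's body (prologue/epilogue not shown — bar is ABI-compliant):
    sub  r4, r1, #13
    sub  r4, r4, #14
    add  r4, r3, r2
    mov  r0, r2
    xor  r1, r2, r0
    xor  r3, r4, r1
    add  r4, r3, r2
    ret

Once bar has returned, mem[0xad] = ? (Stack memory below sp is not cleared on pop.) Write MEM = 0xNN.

MEM = 0x3d

prologue: push r0 → mem[0xad]=0x3d, sp=0xad
prologue: push r4 → mem[0xac]=0x38, sp=0xac
body[0] sub  r4, r1, #13 → r4=0x7d
body[1] sub  r4, r4, #14 → r4=0x6f
body[2] add  r4, r3, r2 → r4=0x07
body[3] mov  r0, r2 → r0=0x3a
body[4] xor  r1, r2, r0 → r1=0x00
body[5] xor  r3, r4, r1 → r3=0x07
body[6] add  r4, r3, r2 → r4=0x41
epilogue: pop r4=0x38, sp=0xad
epilogue: pop r0=0x3d, sp=0xae
prologue pushed ['r0', 'r4'] at ['0xad', '0xac']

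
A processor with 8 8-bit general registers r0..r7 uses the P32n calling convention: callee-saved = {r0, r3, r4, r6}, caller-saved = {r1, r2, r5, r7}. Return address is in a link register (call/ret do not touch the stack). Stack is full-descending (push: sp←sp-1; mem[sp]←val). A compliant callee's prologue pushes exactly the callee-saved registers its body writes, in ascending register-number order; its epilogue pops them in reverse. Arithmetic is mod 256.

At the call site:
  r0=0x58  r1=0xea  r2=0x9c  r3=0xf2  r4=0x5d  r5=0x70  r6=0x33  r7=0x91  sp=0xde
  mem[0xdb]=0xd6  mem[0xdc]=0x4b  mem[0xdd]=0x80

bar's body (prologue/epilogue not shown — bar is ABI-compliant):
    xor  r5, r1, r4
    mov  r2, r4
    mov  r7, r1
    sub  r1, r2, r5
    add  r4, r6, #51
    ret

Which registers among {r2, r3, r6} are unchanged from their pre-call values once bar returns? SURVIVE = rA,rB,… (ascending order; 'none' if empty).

prologue: push r4 → mem[0xdd]=0x5d, sp=0xdd
body[0] xor  r5, r1, r4 → r5=0xb7
body[1] mov  r2, r4 → r2=0x5d
body[2] mov  r7, r1 → r7=0xea
body[3] sub  r1, r2, r5 → r1=0xa6
body[4] add  r4, r6, #51 → r4=0x66
epilogue: pop r4=0x5d, sp=0xde
r2: caller-saved, written=True
r3: callee-saved, written=False
r6: callee-saved, written=False

SURVIVE = r3,r6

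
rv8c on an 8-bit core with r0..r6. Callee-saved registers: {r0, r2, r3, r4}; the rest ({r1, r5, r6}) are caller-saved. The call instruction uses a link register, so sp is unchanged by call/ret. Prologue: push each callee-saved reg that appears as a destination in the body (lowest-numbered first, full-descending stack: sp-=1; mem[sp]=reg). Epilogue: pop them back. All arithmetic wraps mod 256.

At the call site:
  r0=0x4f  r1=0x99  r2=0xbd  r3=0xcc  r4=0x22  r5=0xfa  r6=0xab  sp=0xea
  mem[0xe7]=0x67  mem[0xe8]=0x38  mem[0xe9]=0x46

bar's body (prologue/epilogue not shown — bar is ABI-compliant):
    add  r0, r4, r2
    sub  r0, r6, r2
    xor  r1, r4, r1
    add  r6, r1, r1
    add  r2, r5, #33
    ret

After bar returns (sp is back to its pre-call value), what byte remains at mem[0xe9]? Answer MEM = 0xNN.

MEM = 0x4f

prologue: push r0 -> mem[0xe9]=0x4f, sp=0xe9
prologue: push r2 -> mem[0xe8]=0xbd, sp=0xe8
body[0] add  r0, r4, r2 -> r0=0xdf
body[1] sub  r0, r6, r2 -> r0=0xee
body[2] xor  r1, r4, r1 -> r1=0xbb
body[3] add  r6, r1, r1 -> r6=0x76
body[4] add  r2, r5, #33 -> r2=0x1b
epilogue: pop r2=0xbd, sp=0xe9
epilogue: pop r0=0x4f, sp=0xea
prologue pushed ['r0', 'r2'] at ['0xe9', '0xe8']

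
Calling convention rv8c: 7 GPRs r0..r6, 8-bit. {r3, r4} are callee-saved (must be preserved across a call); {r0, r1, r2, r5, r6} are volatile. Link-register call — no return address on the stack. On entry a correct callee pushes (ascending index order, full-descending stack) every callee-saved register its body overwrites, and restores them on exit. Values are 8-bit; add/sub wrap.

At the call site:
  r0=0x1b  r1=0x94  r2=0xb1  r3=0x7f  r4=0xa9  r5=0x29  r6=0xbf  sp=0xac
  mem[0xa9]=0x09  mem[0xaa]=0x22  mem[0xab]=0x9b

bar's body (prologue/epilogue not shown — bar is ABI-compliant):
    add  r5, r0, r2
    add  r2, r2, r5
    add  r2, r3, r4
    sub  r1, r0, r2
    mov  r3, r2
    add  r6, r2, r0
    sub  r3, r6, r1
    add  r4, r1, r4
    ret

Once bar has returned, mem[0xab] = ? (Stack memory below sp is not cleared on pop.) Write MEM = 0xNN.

MEM = 0x7f

prologue: push r3 -> mem[0xab]=0x7f, sp=0xab
prologue: push r4 -> mem[0xaa]=0xa9, sp=0xaa
body[0] add  r5, r0, r2 -> r5=0xcc
body[1] add  r2, r2, r5 -> r2=0x7d
body[2] add  r2, r3, r4 -> r2=0x28
body[3] sub  r1, r0, r2 -> r1=0xf3
body[4] mov  r3, r2 -> r3=0x28
body[5] add  r6, r2, r0 -> r6=0x43
body[6] sub  r3, r6, r1 -> r3=0x50
body[7] add  r4, r1, r4 -> r4=0x9c
epilogue: pop r4=0xa9, sp=0xab
epilogue: pop r3=0x7f, sp=0xac
prologue pushed ['r3', 'r4'] at ['0xab', '0xaa']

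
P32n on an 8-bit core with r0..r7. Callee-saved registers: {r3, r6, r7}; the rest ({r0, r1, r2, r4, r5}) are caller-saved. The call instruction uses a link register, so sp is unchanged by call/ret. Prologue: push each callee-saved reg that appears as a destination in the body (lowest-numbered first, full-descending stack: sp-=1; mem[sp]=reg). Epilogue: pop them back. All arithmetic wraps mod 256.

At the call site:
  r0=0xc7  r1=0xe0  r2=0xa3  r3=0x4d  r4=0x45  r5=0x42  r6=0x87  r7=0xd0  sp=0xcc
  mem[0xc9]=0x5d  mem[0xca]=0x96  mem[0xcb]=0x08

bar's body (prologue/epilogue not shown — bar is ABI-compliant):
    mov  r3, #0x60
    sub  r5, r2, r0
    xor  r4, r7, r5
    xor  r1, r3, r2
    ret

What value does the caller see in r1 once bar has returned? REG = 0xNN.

prologue: push r3 → mem[0xcb]=0x4d, sp=0xcb
body[0] mov  r3, #0x60 → r3=0x60
body[1] sub  r5, r2, r0 → r5=0xdc
body[2] xor  r4, r7, r5 → r4=0x0c
body[3] xor  r1, r3, r2 → r1=0xc3
epilogue: pop r3=0x4d, sp=0xcc
r1 is caller-saved → body value

REG = 0xc3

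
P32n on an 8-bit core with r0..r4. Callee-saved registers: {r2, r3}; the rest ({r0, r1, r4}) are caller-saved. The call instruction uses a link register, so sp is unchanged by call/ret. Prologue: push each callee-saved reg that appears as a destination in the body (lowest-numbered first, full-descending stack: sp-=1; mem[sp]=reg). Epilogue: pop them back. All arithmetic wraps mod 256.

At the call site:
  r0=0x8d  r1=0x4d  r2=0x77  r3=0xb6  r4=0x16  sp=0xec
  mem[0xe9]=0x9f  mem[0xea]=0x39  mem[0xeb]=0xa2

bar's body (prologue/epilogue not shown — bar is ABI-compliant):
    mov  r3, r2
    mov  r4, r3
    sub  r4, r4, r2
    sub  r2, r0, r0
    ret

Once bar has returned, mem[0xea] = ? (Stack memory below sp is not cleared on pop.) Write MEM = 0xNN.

prologue: push r2 -> mem[0xeb]=0x77, sp=0xeb
prologue: push r3 -> mem[0xea]=0xb6, sp=0xea
body[0] mov  r3, r2 -> r3=0x77
body[1] mov  r4, r3 -> r4=0x77
body[2] sub  r4, r4, r2 -> r4=0x00
body[3] sub  r2, r0, r0 -> r2=0x00
epilogue: pop r3=0xb6, sp=0xeb
epilogue: pop r2=0x77, sp=0xec
prologue pushed ['r2', 'r3'] at ['0xeb', '0xea']

MEM = 0xb6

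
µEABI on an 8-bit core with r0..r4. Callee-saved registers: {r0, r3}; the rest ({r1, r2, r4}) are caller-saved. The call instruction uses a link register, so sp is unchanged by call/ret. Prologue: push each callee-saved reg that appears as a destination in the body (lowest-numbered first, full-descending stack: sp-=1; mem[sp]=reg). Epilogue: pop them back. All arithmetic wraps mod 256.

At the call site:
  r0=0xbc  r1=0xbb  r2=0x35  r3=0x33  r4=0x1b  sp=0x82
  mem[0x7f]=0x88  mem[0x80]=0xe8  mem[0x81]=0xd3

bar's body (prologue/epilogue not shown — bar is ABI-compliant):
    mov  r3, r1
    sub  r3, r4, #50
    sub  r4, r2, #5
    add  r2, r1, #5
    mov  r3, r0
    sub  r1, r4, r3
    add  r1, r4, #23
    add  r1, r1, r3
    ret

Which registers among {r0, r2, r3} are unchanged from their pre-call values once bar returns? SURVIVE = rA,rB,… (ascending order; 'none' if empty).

SURVIVE = r0,r3

prologue: push r3 → mem[0x81]=0x33, sp=0x81
body[0] mov  r3, r1 → r3=0xbb
body[1] sub  r3, r4, #50 → r3=0xe9
body[2] sub  r4, r2, #5 → r4=0x30
body[3] add  r2, r1, #5 → r2=0xc0
body[4] mov  r3, r0 → r3=0xbc
body[5] sub  r1, r4, r3 → r1=0x74
body[6] add  r1, r4, #23 → r1=0x47
body[7] add  r1, r1, r3 → r1=0x03
epilogue: pop r3=0x33, sp=0x82
r0: callee-saved, written=False
r2: caller-saved, written=True
r3: callee-saved, written=True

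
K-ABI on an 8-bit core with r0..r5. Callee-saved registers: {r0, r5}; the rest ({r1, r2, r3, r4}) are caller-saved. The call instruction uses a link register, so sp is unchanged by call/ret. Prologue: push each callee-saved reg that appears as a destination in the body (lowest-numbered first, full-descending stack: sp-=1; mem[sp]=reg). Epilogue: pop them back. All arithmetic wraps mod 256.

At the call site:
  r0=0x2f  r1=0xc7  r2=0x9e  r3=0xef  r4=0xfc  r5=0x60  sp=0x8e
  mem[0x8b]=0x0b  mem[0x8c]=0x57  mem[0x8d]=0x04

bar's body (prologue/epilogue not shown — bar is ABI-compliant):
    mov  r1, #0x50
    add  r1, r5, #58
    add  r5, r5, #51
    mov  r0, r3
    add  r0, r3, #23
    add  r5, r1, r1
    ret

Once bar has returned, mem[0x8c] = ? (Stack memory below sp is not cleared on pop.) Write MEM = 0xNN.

prologue: push r0 → mem[0x8d]=0x2f, sp=0x8d
prologue: push r5 → mem[0x8c]=0x60, sp=0x8c
body[0] mov  r1, #0x50 → r1=0x50
body[1] add  r1, r5, #58 → r1=0x9a
body[2] add  r5, r5, #51 → r5=0x93
body[3] mov  r0, r3 → r0=0xef
body[4] add  r0, r3, #23 → r0=0x06
body[5] add  r5, r1, r1 → r5=0x34
epilogue: pop r5=0x60, sp=0x8d
epilogue: pop r0=0x2f, sp=0x8e
prologue pushed ['r0', 'r5'] at ['0x8d', '0x8c']

MEM = 0x60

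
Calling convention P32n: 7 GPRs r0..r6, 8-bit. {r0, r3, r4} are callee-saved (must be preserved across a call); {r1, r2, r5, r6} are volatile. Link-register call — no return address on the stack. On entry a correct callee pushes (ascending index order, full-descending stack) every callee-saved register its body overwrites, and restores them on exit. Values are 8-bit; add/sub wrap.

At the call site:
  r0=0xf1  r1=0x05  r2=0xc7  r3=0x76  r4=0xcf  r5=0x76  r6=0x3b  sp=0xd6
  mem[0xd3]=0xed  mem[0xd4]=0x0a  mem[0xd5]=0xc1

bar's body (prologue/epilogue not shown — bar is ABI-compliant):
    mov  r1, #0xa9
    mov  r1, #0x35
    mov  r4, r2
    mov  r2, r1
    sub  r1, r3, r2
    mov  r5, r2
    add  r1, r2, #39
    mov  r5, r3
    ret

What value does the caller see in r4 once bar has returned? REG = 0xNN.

prologue: push r4 -> mem[0xd5]=0xcf, sp=0xd5
body[0] mov  r1, #0xa9 -> r1=0xa9
body[1] mov  r1, #0x35 -> r1=0x35
body[2] mov  r4, r2 -> r4=0xc7
body[3] mov  r2, r1 -> r2=0x35
body[4] sub  r1, r3, r2 -> r1=0x41
body[5] mov  r5, r2 -> r5=0x35
body[6] add  r1, r2, #39 -> r1=0x5c
body[7] mov  r5, r3 -> r5=0x76
epilogue: pop r4=0xcf, sp=0xd6
r4 is callee-saved -> restored

REG = 0xcf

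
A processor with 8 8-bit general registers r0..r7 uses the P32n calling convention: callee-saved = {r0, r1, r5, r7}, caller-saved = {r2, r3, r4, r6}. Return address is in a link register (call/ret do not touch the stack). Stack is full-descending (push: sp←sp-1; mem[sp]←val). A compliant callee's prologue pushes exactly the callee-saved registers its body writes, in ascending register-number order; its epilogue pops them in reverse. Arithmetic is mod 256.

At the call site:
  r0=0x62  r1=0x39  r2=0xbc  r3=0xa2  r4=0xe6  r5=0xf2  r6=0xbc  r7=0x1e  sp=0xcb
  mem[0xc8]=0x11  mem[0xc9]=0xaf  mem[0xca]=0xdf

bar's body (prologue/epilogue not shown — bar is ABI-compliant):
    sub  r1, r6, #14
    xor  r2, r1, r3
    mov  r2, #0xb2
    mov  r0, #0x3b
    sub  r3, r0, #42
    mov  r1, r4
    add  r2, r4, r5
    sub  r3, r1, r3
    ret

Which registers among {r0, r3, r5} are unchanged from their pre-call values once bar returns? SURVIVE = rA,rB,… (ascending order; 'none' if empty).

prologue: push r0 → mem[0xca]=0x62, sp=0xca
prologue: push r1 → mem[0xc9]=0x39, sp=0xc9
body[0] sub  r1, r6, #14 → r1=0xae
body[1] xor  r2, r1, r3 → r2=0x0c
body[2] mov  r2, #0xb2 → r2=0xb2
body[3] mov  r0, #0x3b → r0=0x3b
body[4] sub  r3, r0, #42 → r3=0x11
body[5] mov  r1, r4 → r1=0xe6
body[6] add  r2, r4, r5 → r2=0xd8
body[7] sub  r3, r1, r3 → r3=0xd5
epilogue: pop r1=0x39, sp=0xca
epilogue: pop r0=0x62, sp=0xcb
r0: callee-saved, written=True
r3: caller-saved, written=True
r5: callee-saved, written=False

SURVIVE = r0,r5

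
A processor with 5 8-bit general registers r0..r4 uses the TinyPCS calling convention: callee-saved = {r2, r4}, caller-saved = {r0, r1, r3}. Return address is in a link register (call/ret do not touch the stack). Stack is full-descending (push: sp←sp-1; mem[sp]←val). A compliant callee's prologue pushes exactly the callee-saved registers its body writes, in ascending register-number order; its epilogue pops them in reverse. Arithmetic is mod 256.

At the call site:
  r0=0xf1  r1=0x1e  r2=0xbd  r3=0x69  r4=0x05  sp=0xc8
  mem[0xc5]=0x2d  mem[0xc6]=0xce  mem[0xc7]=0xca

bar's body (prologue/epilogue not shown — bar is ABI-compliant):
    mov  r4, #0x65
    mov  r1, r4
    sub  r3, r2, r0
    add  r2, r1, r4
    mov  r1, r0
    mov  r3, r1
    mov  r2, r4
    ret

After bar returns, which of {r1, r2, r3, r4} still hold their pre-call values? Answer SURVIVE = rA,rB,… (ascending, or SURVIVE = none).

prologue: push r2 -> mem[0xc7]=0xbd, sp=0xc7
prologue: push r4 -> mem[0xc6]=0x05, sp=0xc6
body[0] mov  r4, #0x65 -> r4=0x65
body[1] mov  r1, r4 -> r1=0x65
body[2] sub  r3, r2, r0 -> r3=0xcc
body[3] add  r2, r1, r4 -> r2=0xca
body[4] mov  r1, r0 -> r1=0xf1
body[5] mov  r3, r1 -> r3=0xf1
body[6] mov  r2, r4 -> r2=0x65
epilogue: pop r4=0x05, sp=0xc7
epilogue: pop r2=0xbd, sp=0xc8
r1: caller-saved, written=True
r2: callee-saved, written=True
r3: caller-saved, written=True
r4: callee-saved, written=True

SURVIVE = r2,r4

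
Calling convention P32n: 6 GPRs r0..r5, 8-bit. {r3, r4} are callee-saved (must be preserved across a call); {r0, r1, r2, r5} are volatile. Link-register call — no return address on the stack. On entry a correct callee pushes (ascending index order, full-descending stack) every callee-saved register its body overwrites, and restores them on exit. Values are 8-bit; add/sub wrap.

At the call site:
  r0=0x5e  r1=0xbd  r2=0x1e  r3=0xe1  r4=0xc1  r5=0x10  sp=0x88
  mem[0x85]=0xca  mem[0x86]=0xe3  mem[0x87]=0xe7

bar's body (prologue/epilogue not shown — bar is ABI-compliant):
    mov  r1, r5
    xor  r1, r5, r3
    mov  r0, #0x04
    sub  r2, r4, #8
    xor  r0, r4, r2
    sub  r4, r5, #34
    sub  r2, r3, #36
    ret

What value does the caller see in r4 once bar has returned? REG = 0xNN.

prologue: push r4 -> mem[0x87]=0xc1, sp=0x87
body[0] mov  r1, r5 -> r1=0x10
body[1] xor  r1, r5, r3 -> r1=0xf1
body[2] mov  r0, #0x04 -> r0=0x04
body[3] sub  r2, r4, #8 -> r2=0xb9
body[4] xor  r0, r4, r2 -> r0=0x78
body[5] sub  r4, r5, #34 -> r4=0xee
body[6] sub  r2, r3, #36 -> r2=0xbd
epilogue: pop r4=0xc1, sp=0x88
r4 is callee-saved -> restored

REG = 0xc1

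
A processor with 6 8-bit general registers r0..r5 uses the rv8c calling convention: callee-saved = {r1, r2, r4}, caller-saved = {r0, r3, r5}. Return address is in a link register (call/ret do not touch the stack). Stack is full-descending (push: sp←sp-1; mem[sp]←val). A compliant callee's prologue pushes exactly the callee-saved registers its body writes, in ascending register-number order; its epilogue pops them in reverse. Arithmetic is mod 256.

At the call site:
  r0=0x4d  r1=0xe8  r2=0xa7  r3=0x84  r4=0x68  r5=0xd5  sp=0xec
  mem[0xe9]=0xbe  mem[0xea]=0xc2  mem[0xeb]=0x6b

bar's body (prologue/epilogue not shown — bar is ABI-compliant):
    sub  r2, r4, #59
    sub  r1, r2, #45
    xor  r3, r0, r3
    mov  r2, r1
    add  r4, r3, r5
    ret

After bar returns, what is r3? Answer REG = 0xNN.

REG = 0xc9

prologue: push r1 -> mem[0xeb]=0xe8, sp=0xeb
prologue: push r2 -> mem[0xea]=0xa7, sp=0xea
prologue: push r4 -> mem[0xe9]=0x68, sp=0xe9
body[0] sub  r2, r4, #59 -> r2=0x2d
body[1] sub  r1, r2, #45 -> r1=0x00
body[2] xor  r3, r0, r3 -> r3=0xc9
body[3] mov  r2, r1 -> r2=0x00
body[4] add  r4, r3, r5 -> r4=0x9e
epilogue: pop r4=0x68, sp=0xea
epilogue: pop r2=0xa7, sp=0xeb
epilogue: pop r1=0xe8, sp=0xec
r3 is caller-saved -> body value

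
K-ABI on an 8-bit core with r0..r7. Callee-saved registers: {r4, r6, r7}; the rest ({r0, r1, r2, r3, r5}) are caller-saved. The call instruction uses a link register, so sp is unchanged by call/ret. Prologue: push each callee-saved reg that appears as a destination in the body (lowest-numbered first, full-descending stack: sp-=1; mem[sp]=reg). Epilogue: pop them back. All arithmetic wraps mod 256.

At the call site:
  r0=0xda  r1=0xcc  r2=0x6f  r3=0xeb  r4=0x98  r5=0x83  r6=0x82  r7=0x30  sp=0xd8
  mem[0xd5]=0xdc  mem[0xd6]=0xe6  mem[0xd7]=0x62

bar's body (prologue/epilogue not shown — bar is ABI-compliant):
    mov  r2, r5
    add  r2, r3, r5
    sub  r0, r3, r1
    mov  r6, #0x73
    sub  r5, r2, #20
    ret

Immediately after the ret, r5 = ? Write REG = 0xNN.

prologue: push r6 -> mem[0xd7]=0x82, sp=0xd7
body[0] mov  r2, r5 -> r2=0x83
body[1] add  r2, r3, r5 -> r2=0x6e
body[2] sub  r0, r3, r1 -> r0=0x1f
body[3] mov  r6, #0x73 -> r6=0x73
body[4] sub  r5, r2, #20 -> r5=0x5a
epilogue: pop r6=0x82, sp=0xd8
r5 is caller-saved -> body value

REG = 0x5a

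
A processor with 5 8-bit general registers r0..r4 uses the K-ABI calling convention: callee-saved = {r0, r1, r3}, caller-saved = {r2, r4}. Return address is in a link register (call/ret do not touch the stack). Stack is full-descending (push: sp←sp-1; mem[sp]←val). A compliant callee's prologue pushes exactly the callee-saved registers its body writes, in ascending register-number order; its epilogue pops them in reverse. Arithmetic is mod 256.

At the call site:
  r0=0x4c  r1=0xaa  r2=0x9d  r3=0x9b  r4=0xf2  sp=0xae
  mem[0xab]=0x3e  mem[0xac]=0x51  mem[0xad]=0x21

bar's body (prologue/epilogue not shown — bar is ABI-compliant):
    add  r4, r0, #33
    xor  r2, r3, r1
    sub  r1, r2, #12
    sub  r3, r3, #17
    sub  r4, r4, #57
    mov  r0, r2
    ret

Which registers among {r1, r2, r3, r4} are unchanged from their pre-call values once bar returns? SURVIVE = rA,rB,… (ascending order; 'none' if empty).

prologue: push r0 -> mem[0xad]=0x4c, sp=0xad
prologue: push r1 -> mem[0xac]=0xaa, sp=0xac
prologue: push r3 -> mem[0xab]=0x9b, sp=0xab
body[0] add  r4, r0, #33 -> r4=0x6d
body[1] xor  r2, r3, r1 -> r2=0x31
body[2] sub  r1, r2, #12 -> r1=0x25
body[3] sub  r3, r3, #17 -> r3=0x8a
body[4] sub  r4, r4, #57 -> r4=0x34
body[5] mov  r0, r2 -> r0=0x31
epilogue: pop r3=0x9b, sp=0xac
epilogue: pop r1=0xaa, sp=0xad
epilogue: pop r0=0x4c, sp=0xae
r1: callee-saved, written=True
r2: caller-saved, written=True
r3: callee-saved, written=True
r4: caller-saved, written=True

SURVIVE = r1,r3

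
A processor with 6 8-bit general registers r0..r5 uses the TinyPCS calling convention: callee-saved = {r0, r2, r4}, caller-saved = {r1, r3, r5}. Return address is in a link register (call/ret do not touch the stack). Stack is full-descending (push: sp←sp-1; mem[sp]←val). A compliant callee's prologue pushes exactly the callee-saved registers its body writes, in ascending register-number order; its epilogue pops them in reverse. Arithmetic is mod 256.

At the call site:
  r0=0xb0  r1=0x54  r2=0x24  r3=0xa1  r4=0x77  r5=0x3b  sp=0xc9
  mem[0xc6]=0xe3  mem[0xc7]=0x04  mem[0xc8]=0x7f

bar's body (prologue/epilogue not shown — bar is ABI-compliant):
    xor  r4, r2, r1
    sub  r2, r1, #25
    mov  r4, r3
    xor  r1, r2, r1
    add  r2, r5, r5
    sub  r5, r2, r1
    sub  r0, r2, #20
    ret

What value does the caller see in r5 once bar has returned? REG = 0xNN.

prologue: push r0 -> mem[0xc8]=0xb0, sp=0xc8
prologue: push r2 -> mem[0xc7]=0x24, sp=0xc7
prologue: push r4 -> mem[0xc6]=0x77, sp=0xc6
body[0] xor  r4, r2, r1 -> r4=0x70
body[1] sub  r2, r1, #25 -> r2=0x3b
body[2] mov  r4, r3 -> r4=0xa1
body[3] xor  r1, r2, r1 -> r1=0x6f
body[4] add  r2, r5, r5 -> r2=0x76
body[5] sub  r5, r2, r1 -> r5=0x07
body[6] sub  r0, r2, #20 -> r0=0x62
epilogue: pop r4=0x77, sp=0xc7
epilogue: pop r2=0x24, sp=0xc8
epilogue: pop r0=0xb0, sp=0xc9
r5 is caller-saved -> body value

REG = 0x07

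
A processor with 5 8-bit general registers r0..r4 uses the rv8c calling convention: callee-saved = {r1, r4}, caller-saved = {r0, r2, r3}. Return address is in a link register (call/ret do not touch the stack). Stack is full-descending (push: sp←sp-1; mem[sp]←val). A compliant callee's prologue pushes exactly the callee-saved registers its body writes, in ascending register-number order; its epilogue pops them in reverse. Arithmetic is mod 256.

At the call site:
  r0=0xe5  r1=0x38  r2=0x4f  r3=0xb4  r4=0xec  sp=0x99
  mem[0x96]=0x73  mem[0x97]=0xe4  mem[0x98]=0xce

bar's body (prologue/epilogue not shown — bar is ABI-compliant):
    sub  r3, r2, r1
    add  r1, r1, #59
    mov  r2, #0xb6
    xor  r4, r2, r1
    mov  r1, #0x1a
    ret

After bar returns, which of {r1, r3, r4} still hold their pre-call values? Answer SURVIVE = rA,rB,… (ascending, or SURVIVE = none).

SURVIVE = r1,r4

prologue: push r1 -> mem[0x98]=0x38, sp=0x98
prologue: push r4 -> mem[0x97]=0xec, sp=0x97
body[0] sub  r3, r2, r1 -> r3=0x17
body[1] add  r1, r1, #59 -> r1=0x73
body[2] mov  r2, #0xb6 -> r2=0xb6
body[3] xor  r4, r2, r1 -> r4=0xc5
body[4] mov  r1, #0x1a -> r1=0x1a
epilogue: pop r4=0xec, sp=0x98
epilogue: pop r1=0x38, sp=0x99
r1: callee-saved, written=True
r3: caller-saved, written=True
r4: callee-saved, written=True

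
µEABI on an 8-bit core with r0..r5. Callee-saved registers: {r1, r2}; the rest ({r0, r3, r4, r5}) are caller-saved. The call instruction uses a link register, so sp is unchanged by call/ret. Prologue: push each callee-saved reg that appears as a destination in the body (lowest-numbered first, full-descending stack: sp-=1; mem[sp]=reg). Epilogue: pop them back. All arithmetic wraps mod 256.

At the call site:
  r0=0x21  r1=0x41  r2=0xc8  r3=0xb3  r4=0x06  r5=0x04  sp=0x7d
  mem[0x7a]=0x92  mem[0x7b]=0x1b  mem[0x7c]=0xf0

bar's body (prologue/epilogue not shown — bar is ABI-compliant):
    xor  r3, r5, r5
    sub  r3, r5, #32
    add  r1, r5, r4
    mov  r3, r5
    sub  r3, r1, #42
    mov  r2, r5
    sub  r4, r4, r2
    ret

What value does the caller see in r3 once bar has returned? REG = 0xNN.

prologue: push r1 -> mem[0x7c]=0x41, sp=0x7c
prologue: push r2 -> mem[0x7b]=0xc8, sp=0x7b
body[0] xor  r3, r5, r5 -> r3=0x00
body[1] sub  r3, r5, #32 -> r3=0xe4
body[2] add  r1, r5, r4 -> r1=0x0a
body[3] mov  r3, r5 -> r3=0x04
body[4] sub  r3, r1, #42 -> r3=0xe0
body[5] mov  r2, r5 -> r2=0x04
body[6] sub  r4, r4, r2 -> r4=0x02
epilogue: pop r2=0xc8, sp=0x7c
epilogue: pop r1=0x41, sp=0x7d
r3 is caller-saved -> body value

REG = 0xe0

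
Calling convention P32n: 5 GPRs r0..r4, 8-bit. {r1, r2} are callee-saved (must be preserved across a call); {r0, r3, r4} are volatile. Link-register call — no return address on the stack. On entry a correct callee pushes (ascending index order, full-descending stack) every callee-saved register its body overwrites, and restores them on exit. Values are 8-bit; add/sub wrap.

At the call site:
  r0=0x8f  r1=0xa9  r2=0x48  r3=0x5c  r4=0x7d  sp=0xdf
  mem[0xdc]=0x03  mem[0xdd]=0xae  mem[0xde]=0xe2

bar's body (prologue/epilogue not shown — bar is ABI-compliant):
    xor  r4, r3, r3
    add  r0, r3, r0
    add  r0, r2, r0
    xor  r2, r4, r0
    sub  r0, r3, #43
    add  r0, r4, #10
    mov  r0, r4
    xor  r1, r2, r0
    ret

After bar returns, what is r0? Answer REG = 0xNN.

prologue: push r1 -> mem[0xde]=0xa9, sp=0xde
prologue: push r2 -> mem[0xdd]=0x48, sp=0xdd
body[0] xor  r4, r3, r3 -> r4=0x00
body[1] add  r0, r3, r0 -> r0=0xeb
body[2] add  r0, r2, r0 -> r0=0x33
body[3] xor  r2, r4, r0 -> r2=0x33
body[4] sub  r0, r3, #43 -> r0=0x31
body[5] add  r0, r4, #10 -> r0=0x0a
body[6] mov  r0, r4 -> r0=0x00
body[7] xor  r1, r2, r0 -> r1=0x33
epilogue: pop r2=0x48, sp=0xde
epilogue: pop r1=0xa9, sp=0xdf
r0 is caller-saved -> body value

REG = 0x00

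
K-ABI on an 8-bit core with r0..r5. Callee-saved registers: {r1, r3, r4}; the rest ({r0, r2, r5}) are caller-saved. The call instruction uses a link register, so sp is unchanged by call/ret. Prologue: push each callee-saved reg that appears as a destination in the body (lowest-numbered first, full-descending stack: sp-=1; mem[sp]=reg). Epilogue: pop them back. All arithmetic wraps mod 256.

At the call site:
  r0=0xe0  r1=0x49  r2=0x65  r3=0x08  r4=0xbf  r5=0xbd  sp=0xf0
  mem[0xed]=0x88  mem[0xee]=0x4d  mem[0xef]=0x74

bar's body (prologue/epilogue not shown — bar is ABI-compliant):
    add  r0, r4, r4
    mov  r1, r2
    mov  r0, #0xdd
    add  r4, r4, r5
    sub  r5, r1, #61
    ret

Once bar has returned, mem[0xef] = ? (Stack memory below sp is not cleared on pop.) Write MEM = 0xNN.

MEM = 0x49

prologue: push r1 → mem[0xef]=0x49, sp=0xef
prologue: push r4 → mem[0xee]=0xbf, sp=0xee
body[0] add  r0, r4, r4 → r0=0x7e
body[1] mov  r1, r2 → r1=0x65
body[2] mov  r0, #0xdd → r0=0xdd
body[3] add  r4, r4, r5 → r4=0x7c
body[4] sub  r5, r1, #61 → r5=0x28
epilogue: pop r4=0xbf, sp=0xef
epilogue: pop r1=0x49, sp=0xf0
prologue pushed ['r1', 'r4'] at ['0xef', '0xee']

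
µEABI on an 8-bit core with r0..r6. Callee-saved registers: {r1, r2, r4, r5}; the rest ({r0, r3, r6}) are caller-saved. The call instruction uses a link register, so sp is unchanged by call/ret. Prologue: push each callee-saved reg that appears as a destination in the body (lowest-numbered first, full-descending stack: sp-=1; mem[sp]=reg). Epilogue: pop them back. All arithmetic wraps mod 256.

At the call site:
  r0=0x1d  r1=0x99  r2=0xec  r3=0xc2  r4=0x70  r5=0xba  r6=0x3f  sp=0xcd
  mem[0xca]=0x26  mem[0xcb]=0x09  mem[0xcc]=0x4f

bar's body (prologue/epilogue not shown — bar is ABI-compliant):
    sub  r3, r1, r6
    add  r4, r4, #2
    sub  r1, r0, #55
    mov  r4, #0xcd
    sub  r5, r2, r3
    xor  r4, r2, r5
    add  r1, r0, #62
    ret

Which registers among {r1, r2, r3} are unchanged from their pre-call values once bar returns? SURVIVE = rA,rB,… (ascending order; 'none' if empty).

prologue: push r1 → mem[0xcc]=0x99, sp=0xcc
prologue: push r4 → mem[0xcb]=0x70, sp=0xcb
prologue: push r5 → mem[0xca]=0xba, sp=0xca
body[0] sub  r3, r1, r6 → r3=0x5a
body[1] add  r4, r4, #2 → r4=0x72
body[2] sub  r1, r0, #55 → r1=0xe6
body[3] mov  r4, #0xcd → r4=0xcd
body[4] sub  r5, r2, r3 → r5=0x92
body[5] xor  r4, r2, r5 → r4=0x7e
body[6] add  r1, r0, #62 → r1=0x5b
epilogue: pop r5=0xba, sp=0xcb
epilogue: pop r4=0x70, sp=0xcc
epilogue: pop r1=0x99, sp=0xcd
r1: callee-saved, written=True
r2: callee-saved, written=False
r3: caller-saved, written=True

SURVIVE = r1,r2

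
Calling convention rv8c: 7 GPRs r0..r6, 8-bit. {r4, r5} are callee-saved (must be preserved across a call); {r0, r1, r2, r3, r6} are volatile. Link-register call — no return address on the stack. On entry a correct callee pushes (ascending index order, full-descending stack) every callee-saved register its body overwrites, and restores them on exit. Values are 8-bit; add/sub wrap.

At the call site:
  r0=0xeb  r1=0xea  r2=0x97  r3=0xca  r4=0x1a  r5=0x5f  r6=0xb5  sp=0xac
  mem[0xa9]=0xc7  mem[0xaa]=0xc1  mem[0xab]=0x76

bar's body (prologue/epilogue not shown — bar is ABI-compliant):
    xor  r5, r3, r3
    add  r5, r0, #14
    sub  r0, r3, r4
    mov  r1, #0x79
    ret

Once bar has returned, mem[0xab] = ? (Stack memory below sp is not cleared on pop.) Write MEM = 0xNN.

MEM = 0x5f

prologue: push r5 → mem[0xab]=0x5f, sp=0xab
body[0] xor  r5, r3, r3 → r5=0x00
body[1] add  r5, r0, #14 → r5=0xf9
body[2] sub  r0, r3, r4 → r0=0xb0
body[3] mov  r1, #0x79 → r1=0x79
epilogue: pop r5=0x5f, sp=0xac
prologue pushed ['r5'] at ['0xab']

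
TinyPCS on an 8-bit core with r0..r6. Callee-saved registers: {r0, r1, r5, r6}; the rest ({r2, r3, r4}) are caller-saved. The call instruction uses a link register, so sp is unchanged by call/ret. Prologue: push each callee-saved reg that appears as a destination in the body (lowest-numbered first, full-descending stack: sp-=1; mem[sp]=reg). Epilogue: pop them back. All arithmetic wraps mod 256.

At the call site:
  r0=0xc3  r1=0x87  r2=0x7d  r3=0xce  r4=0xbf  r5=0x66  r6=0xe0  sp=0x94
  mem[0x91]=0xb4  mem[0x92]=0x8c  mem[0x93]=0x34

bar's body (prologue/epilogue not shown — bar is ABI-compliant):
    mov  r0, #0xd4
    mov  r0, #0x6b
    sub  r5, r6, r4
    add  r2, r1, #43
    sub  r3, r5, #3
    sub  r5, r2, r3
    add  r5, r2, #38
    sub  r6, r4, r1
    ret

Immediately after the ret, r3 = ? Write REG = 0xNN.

REG = 0x1e

prologue: push r0 → mem[0x93]=0xc3, sp=0x93
prologue: push r5 → mem[0x92]=0x66, sp=0x92
prologue: push r6 → mem[0x91]=0xe0, sp=0x91
body[0] mov  r0, #0xd4 → r0=0xd4
body[1] mov  r0, #0x6b → r0=0x6b
body[2] sub  r5, r6, r4 → r5=0x21
body[3] add  r2, r1, #43 → r2=0xb2
body[4] sub  r3, r5, #3 → r3=0x1e
body[5] sub  r5, r2, r3 → r5=0x94
body[6] add  r5, r2, #38 → r5=0xd8
body[7] sub  r6, r4, r1 → r6=0x38
epilogue: pop r6=0xe0, sp=0x92
epilogue: pop r5=0x66, sp=0x93
epilogue: pop r0=0xc3, sp=0x94
r3 is caller-saved → body value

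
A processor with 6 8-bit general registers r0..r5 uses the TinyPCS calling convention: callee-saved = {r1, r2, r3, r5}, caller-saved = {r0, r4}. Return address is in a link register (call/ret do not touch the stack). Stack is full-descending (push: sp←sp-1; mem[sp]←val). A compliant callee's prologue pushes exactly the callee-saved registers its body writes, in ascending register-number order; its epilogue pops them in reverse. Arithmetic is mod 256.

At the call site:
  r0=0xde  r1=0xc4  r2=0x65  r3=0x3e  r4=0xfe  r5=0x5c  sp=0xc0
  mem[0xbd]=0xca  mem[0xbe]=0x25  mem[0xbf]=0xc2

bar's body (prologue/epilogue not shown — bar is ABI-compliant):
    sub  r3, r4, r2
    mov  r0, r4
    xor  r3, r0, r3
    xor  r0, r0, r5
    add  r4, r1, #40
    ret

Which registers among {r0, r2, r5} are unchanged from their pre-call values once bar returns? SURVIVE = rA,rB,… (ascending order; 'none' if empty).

prologue: push r3 → mem[0xbf]=0x3e, sp=0xbf
body[0] sub  r3, r4, r2 → r3=0x99
body[1] mov  r0, r4 → r0=0xfe
body[2] xor  r3, r0, r3 → r3=0x67
body[3] xor  r0, r0, r5 → r0=0xa2
body[4] add  r4, r1, #40 → r4=0xec
epilogue: pop r3=0x3e, sp=0xc0
r0: caller-saved, written=True
r2: callee-saved, written=False
r5: callee-saved, written=False

SURVIVE = r2,r5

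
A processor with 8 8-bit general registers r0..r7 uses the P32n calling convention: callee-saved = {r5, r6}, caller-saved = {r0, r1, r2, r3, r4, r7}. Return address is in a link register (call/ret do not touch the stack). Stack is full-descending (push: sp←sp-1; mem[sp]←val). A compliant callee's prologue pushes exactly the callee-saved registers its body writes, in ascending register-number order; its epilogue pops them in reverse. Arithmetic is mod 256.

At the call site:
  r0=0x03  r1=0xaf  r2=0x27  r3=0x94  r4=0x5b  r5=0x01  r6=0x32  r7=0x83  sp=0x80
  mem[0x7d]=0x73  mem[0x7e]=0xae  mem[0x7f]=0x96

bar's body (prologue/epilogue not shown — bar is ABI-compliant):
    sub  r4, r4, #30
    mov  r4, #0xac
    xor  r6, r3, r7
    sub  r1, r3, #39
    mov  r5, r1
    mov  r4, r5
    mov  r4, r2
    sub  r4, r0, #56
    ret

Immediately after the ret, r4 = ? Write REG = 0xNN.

REG = 0xcb

prologue: push r5 -> mem[0x7f]=0x01, sp=0x7f
prologue: push r6 -> mem[0x7e]=0x32, sp=0x7e
body[0] sub  r4, r4, #30 -> r4=0x3d
body[1] mov  r4, #0xac -> r4=0xac
body[2] xor  r6, r3, r7 -> r6=0x17
body[3] sub  r1, r3, #39 -> r1=0x6d
body[4] mov  r5, r1 -> r5=0x6d
body[5] mov  r4, r5 -> r4=0x6d
body[6] mov  r4, r2 -> r4=0x27
body[7] sub  r4, r0, #56 -> r4=0xcb
epilogue: pop r6=0x32, sp=0x7f
epilogue: pop r5=0x01, sp=0x80
r4 is caller-saved -> body value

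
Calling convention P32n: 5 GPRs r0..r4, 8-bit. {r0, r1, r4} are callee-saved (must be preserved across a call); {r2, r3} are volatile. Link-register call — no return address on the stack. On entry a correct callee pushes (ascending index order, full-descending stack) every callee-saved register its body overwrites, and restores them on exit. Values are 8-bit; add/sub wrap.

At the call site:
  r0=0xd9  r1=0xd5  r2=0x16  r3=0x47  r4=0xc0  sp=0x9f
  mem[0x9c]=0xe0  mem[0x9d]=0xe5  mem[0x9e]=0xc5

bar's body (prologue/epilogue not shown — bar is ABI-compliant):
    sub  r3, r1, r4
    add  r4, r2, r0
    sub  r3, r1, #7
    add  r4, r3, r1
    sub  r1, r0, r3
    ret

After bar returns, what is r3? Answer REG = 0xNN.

REG = 0xce

prologue: push r1 -> mem[0x9e]=0xd5, sp=0x9e
prologue: push r4 -> mem[0x9d]=0xc0, sp=0x9d
body[0] sub  r3, r1, r4 -> r3=0x15
body[1] add  r4, r2, r0 -> r4=0xef
body[2] sub  r3, r1, #7 -> r3=0xce
body[3] add  r4, r3, r1 -> r4=0xa3
body[4] sub  r1, r0, r3 -> r1=0x0b
epilogue: pop r4=0xc0, sp=0x9e
epilogue: pop r1=0xd5, sp=0x9f
r3 is caller-saved -> body value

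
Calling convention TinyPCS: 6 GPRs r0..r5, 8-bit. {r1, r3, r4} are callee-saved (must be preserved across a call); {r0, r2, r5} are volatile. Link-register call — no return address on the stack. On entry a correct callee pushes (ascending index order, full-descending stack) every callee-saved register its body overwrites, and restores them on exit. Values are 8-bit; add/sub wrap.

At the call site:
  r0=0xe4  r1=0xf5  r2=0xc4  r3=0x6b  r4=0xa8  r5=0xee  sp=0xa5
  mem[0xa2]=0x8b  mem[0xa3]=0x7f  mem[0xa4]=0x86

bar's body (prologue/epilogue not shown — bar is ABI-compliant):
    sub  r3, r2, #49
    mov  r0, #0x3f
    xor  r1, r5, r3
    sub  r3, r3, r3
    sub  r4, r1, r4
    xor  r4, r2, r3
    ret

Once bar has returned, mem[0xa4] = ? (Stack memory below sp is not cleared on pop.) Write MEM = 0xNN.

MEM = 0xf5

prologue: push r1 -> mem[0xa4]=0xf5, sp=0xa4
prologue: push r3 -> mem[0xa3]=0x6b, sp=0xa3
prologue: push r4 -> mem[0xa2]=0xa8, sp=0xa2
body[0] sub  r3, r2, #49 -> r3=0x93
body[1] mov  r0, #0x3f -> r0=0x3f
body[2] xor  r1, r5, r3 -> r1=0x7d
body[3] sub  r3, r3, r3 -> r3=0x00
body[4] sub  r4, r1, r4 -> r4=0xd5
body[5] xor  r4, r2, r3 -> r4=0xc4
epilogue: pop r4=0xa8, sp=0xa3
epilogue: pop r3=0x6b, sp=0xa4
epilogue: pop r1=0xf5, sp=0xa5
prologue pushed ['r1', 'r3', 'r4'] at ['0xa4', '0xa3', '0xa2']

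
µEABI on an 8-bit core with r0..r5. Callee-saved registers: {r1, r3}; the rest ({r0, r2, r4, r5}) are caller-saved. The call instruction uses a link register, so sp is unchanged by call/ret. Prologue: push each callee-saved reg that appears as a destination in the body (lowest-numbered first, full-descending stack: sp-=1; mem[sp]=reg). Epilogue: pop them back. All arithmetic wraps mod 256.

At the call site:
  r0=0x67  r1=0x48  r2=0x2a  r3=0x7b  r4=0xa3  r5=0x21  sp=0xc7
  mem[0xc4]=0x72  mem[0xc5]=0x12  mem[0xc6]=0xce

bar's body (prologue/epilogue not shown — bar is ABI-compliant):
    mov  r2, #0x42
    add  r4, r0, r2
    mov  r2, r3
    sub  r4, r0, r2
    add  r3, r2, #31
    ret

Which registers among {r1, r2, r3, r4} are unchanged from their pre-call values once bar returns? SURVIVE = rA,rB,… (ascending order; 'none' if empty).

prologue: push r3 -> mem[0xc6]=0x7b, sp=0xc6
body[0] mov  r2, #0x42 -> r2=0x42
body[1] add  r4, r0, r2 -> r4=0xa9
body[2] mov  r2, r3 -> r2=0x7b
body[3] sub  r4, r0, r2 -> r4=0xec
body[4] add  r3, r2, #31 -> r3=0x9a
epilogue: pop r3=0x7b, sp=0xc7
r1: callee-saved, written=False
r2: caller-saved, written=True
r3: callee-saved, written=True
r4: caller-saved, written=True

SURVIVE = r1,r3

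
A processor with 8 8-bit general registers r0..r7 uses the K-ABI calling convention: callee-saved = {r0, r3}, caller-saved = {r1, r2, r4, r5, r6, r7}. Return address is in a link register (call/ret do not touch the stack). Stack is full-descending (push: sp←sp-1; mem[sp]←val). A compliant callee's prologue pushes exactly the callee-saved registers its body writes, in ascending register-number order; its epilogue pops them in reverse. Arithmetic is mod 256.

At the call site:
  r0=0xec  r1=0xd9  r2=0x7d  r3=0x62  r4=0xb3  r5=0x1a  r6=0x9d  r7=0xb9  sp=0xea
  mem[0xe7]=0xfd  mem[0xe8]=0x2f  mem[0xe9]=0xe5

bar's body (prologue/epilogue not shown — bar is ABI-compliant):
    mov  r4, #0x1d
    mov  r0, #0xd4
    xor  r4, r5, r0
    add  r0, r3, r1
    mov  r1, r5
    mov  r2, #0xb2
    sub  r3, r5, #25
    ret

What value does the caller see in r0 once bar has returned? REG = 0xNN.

REG = 0xec

prologue: push r0 -> mem[0xe9]=0xec, sp=0xe9
prologue: push r3 -> mem[0xe8]=0x62, sp=0xe8
body[0] mov  r4, #0x1d -> r4=0x1d
body[1] mov  r0, #0xd4 -> r0=0xd4
body[2] xor  r4, r5, r0 -> r4=0xce
body[3] add  r0, r3, r1 -> r0=0x3b
body[4] mov  r1, r5 -> r1=0x1a
body[5] mov  r2, #0xb2 -> r2=0xb2
body[6] sub  r3, r5, #25 -> r3=0x01
epilogue: pop r3=0x62, sp=0xe9
epilogue: pop r0=0xec, sp=0xea
r0 is callee-saved -> restored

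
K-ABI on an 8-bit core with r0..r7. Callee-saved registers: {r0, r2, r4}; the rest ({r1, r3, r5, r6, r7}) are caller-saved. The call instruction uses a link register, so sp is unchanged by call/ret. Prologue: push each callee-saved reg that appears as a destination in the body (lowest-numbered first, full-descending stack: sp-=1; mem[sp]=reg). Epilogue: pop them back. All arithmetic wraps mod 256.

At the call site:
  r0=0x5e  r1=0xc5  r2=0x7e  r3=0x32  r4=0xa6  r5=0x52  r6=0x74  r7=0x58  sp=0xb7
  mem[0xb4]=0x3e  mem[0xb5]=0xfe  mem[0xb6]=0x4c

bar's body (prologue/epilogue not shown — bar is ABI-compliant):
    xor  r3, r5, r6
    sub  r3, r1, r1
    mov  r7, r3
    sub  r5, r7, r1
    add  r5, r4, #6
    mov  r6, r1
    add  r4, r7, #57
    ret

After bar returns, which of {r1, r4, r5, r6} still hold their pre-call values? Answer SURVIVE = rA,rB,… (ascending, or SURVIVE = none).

prologue: push r4 → mem[0xb6]=0xa6, sp=0xb6
body[0] xor  r3, r5, r6 → r3=0x26
body[1] sub  r3, r1, r1 → r3=0x00
body[2] mov  r7, r3 → r7=0x00
body[3] sub  r5, r7, r1 → r5=0x3b
body[4] add  r5, r4, #6 → r5=0xac
body[5] mov  r6, r1 → r6=0xc5
body[6] add  r4, r7, #57 → r4=0x39
epilogue: pop r4=0xa6, sp=0xb7
r1: caller-saved, written=False
r4: callee-saved, written=True
r5: caller-saved, written=True
r6: caller-saved, written=True

SURVIVE = r1,r4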